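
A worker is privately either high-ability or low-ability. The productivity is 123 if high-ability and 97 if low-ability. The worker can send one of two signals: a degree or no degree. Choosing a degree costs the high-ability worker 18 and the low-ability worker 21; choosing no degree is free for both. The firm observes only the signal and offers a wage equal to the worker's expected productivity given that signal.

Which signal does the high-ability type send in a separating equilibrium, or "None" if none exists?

Try high-ability → degree, low-ability → no degree:
  If types separate, degree earns payment 123 and no degree earns 97.
  High-ability: degree gives 123 − 18 = 105; no degree gives 97 − 0 = 97. No deviation. ✓
  Low-ability: no degree gives 97 − 0 = 97; degree gives 123 − 21 = 102. Would deviate. ✗
Try high-ability → no degree, low-ability → degree:
  If types separate, no degree earns payment 123 and degree earns 97.
  High-ability: no degree gives 123 − 0 = 123; degree gives 97 − 18 = 79. No deviation. ✓
  Low-ability: degree gives 97 − 21 = 76; no degree gives 123 − 0 = 123. Would deviate. ✗
Neither assignment is incentive-compatible.

None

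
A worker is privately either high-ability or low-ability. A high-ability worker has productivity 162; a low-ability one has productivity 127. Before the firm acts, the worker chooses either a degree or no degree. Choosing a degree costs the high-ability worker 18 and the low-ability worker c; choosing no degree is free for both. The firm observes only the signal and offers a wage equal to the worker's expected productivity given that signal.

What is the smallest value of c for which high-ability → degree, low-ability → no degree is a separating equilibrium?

Under separation: degree → high-ability (pays 162); no degree → low-ability (pays 127).
High-ability: 162 − 18 = 144 ≥ 127 − 0 = 127. Holds regardless of c. ✓
Low-ability: 127 − 0 ≥ 162 − c, so c ≥ 162 − 127 = 35.

35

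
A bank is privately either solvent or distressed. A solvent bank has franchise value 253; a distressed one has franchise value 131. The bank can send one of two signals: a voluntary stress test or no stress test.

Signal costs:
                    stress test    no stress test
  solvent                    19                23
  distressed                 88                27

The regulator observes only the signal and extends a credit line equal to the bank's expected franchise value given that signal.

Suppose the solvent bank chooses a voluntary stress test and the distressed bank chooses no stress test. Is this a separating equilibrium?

No

If types separate, stress test earns payment 253 and no stress test earns 131.
Solvent: stress test gives 253 − 19 = 234; no stress test gives 131 − 23 = 108. No deviation. ✓
Distressed: no stress test gives 131 − 27 = 104; stress test gives 253 − 88 = 165. Would deviate. ✗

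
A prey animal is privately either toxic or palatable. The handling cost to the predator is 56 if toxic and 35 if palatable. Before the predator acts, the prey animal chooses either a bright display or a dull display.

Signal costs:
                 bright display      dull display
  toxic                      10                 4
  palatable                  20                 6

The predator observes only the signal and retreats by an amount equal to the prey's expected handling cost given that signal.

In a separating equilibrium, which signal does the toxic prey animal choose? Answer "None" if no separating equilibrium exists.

Try toxic → bright display, palatable → dull display:
  If types separate, bright display earns payment 56 and dull display earns 35.
  Toxic: bright display gives 56 − 10 = 46; dull display gives 35 − 4 = 31. No deviation. ✓
  Palatable: dull display gives 35 − 6 = 29; bright display gives 56 − 20 = 36. Would deviate. ✗
Try toxic → dull display, palatable → bright display:
  If types separate, dull display earns payment 56 and bright display earns 35.
  Toxic: dull display gives 56 − 4 = 52; bright display gives 35 − 10 = 25. No deviation. ✓
  Palatable: bright display gives 35 − 20 = 15; dull display gives 56 − 6 = 50. Would deviate. ✗
Neither assignment is incentive-compatible.

None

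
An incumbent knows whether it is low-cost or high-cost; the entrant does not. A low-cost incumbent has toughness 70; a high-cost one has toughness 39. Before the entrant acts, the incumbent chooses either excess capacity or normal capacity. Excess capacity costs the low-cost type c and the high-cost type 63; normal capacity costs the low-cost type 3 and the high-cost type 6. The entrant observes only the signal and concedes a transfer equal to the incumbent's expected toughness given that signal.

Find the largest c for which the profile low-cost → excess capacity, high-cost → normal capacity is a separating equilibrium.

34

Under separation: excess capacity → low-cost (pays 70); normal capacity → high-cost (pays 39).
High-cost: 39 − 6 = 33 ≥ 70 − 63 = 7. Holds regardless of c. ✓
Low-cost: 70 − c ≥ 39 − 3, so c ≤ 70 − 36 = 34.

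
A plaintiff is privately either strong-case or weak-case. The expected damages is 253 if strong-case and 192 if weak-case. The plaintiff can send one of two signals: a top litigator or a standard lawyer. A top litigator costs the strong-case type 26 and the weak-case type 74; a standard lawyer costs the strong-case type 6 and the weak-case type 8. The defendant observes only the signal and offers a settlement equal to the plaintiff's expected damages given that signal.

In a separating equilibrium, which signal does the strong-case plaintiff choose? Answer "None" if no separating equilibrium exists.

Try strong-case → top litigator, weak-case → standard lawyer:
  Under separation the defendant infers type exactly: top litigator → strong-case (pays 253), standard lawyer → weak-case (pays 192).
  Strong-case: top litigator gives 253 − 26 = 227; standard lawyer gives 192 − 6 = 186. No deviation. ✓
  Weak-case: standard lawyer gives 192 − 8 = 184; top litigator gives 253 − 74 = 179. No deviation. ✓
Both hold — the strong-case type sends top litigator.

top litigator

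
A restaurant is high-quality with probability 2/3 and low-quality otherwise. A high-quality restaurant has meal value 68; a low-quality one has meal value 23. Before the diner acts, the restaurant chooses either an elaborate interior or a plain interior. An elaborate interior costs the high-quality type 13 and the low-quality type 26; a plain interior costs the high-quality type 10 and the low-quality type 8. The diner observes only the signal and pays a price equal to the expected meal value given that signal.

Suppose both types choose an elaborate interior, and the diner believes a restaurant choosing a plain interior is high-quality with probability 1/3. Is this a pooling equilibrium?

At the pooled signal (elaborate interior) the diner holds the prior 2/3 and pays 2/3·68 + 1/3·23 = 53. Off-path (plain interior) belief 1/3 gives 1/3·68 + 2/3·23 = 38.
High-quality: elaborate interior gives 53 − 13 = 40; plain interior gives 38 − 10 = 28. Stays. ✓
Low-quality: elaborate interior gives 53 − 26 = 27; plain interior gives 38 − 8 = 30. Deviates. ✗

No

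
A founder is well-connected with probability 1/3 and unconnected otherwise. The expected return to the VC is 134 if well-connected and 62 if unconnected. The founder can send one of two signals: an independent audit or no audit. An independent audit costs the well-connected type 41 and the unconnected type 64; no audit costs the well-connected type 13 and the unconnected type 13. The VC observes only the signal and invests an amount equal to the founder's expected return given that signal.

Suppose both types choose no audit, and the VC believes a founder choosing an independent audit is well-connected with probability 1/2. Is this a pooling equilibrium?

Yes

At the pooled signal (no audit) the VC holds the prior 1/3 and pays 1/3·134 + 2/3·62 = 86. Off-path (audit) belief 1/2 gives 1/2·134 + 1/2·62 = 98.
Well-connected: no audit gives 86 − 13 = 73; audit gives 98 − 41 = 57. Stays. ✓
Unconnected: no audit gives 86 − 13 = 73; audit gives 98 − 64 = 34. Stays. ✓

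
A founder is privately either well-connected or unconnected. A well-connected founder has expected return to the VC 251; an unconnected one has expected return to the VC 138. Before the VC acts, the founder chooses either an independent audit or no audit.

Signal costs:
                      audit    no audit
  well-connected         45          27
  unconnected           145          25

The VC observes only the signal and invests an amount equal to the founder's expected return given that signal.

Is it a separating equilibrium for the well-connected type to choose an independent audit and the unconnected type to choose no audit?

Yes

If types separate, audit earns payment 251 and no audit earns 138.
Well-connected: audit gives 251 − 45 = 206; no audit gives 138 − 27 = 111. No deviation. ✓
Unconnected: no audit gives 138 − 25 = 113; audit gives 251 − 145 = 106. No deviation. ✓
Neither type gains from mimicking the other.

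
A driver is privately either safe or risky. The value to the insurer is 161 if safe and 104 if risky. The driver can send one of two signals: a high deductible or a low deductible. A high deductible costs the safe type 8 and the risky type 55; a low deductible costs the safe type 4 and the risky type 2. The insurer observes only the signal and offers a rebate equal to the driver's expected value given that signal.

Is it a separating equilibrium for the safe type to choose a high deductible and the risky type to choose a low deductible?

If types separate, high deductible earns payment 161 and low deductible earns 104.
Safe: high deductible gives 161 − 8 = 153; low deductible gives 104 − 4 = 100. No deviation. ✓
Risky: low deductible gives 104 − 2 = 102; high deductible gives 161 − 55 = 106. Would deviate. ✗

No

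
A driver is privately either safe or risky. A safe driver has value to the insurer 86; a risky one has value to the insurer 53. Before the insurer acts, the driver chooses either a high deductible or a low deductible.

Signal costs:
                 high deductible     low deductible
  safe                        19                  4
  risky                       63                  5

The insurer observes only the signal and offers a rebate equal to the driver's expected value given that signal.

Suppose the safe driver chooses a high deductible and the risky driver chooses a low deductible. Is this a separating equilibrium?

If types separate, high deductible earns payment 86 and low deductible earns 53.
Safe: high deductible gives 86 − 19 = 67; low deductible gives 53 − 4 = 49. No deviation. ✓
Risky: low deductible gives 53 − 5 = 48; high deductible gives 86 − 63 = 23. No deviation. ✓
Neither type gains from mimicking the other.

Yes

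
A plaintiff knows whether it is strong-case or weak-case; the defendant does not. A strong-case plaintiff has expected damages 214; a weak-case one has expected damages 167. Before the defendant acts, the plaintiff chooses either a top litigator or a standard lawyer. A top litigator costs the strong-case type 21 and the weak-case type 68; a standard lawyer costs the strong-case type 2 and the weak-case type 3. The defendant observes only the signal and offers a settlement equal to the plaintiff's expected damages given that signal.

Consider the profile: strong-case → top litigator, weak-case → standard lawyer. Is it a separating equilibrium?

If types separate, top litigator earns payment 214 and standard lawyer earns 167.
Strong-case: top litigator gives 214 − 21 = 193; standard lawyer gives 167 − 2 = 165. No deviation. ✓
Weak-case: standard lawyer gives 167 − 3 = 164; top litigator gives 214 − 68 = 146. No deviation. ✓
Both incentive constraints hold.

Yes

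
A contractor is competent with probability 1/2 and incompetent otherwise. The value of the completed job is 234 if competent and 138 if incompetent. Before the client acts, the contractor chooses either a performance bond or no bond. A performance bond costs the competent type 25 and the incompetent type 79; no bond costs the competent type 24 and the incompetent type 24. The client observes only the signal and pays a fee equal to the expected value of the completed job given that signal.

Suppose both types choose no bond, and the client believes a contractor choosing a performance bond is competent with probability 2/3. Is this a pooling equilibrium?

No

On the equilibrium path (no bond) the client holds the prior 1/2 and pays 1/2·234 + 1/2·138 = 186. Off-path (bond) belief 2/3 gives 2/3·234 + 1/3·138 = 202.
Competent: no bond gives 186 − 24 = 162; bond gives 202 − 25 = 177. Deviates. ✗
Incompetent: no bond gives 186 − 24 = 162; bond gives 202 − 79 = 123. Stays. ✓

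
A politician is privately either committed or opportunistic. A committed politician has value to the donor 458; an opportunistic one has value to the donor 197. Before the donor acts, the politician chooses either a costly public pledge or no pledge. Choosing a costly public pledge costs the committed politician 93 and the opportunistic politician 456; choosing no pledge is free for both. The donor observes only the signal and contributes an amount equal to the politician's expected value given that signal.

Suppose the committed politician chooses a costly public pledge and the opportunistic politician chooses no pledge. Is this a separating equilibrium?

Yes

If types separate, pledge earns payment 458 and no pledge earns 197.
Committed: pledge gives 458 − 93 = 365; no pledge gives 197 − 0 = 197. No deviation. ✓
Opportunistic: no pledge gives 197 − 0 = 197; pledge gives 458 − 456 = 2. No deviation. ✓
Both incentive constraints hold.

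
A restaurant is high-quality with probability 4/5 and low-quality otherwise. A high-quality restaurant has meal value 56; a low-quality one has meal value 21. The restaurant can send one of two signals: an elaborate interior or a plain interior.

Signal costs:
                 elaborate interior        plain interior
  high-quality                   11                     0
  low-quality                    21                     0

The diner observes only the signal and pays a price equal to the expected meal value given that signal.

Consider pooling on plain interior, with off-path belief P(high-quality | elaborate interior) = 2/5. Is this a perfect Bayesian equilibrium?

Yes

At the pooled signal (plain interior) the diner holds the prior 4/5 and pays 4/5·56 + 1/5·21 = 49. Off-path (elaborate interior) belief 2/5 gives 2/5·56 + 3/5·21 = 35.
High-quality: plain interior gives 49 − 0 = 49; elaborate interior gives 35 − 11 = 24. Stays. ✓
Low-quality: plain interior gives 49 − 0 = 49; elaborate interior gives 35 − 21 = 14. Stays. ✓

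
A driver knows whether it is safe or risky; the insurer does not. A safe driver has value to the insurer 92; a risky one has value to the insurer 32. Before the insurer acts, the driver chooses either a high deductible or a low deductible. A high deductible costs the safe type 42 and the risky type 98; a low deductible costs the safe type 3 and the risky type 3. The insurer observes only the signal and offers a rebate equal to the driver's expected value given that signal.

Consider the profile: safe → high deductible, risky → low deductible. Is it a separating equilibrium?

Yes

Under separation the insurer infers type exactly: high deductible → safe (pays 92), low deductible → risky (pays 32).
Safe: high deductible gives 92 − 42 = 50; low deductible gives 32 − 3 = 29. No deviation. ✓
Risky: low deductible gives 32 − 3 = 29; high deductible gives 92 − 98 = -6. No deviation. ✓
Both incentive constraints hold.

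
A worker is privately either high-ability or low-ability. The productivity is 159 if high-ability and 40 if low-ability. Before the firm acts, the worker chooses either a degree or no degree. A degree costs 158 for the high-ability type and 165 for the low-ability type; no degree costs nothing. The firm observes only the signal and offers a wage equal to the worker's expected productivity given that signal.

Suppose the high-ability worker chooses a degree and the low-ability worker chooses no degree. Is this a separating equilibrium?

No

If types separate, degree earns payment 159 and no degree earns 40.
High-ability: degree gives 159 − 158 = 1; no degree gives 40 − 0 = 40. Would deviate. ✗
Low-ability: no degree gives 40 − 0 = 40; degree gives 159 − 165 = -6. No deviation. ✓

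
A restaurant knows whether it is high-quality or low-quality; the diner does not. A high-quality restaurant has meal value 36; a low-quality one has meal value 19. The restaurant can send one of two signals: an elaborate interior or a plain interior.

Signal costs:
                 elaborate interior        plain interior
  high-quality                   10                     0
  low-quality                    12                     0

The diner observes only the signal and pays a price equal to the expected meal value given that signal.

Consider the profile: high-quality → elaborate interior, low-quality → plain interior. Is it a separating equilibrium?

No

Under separation the diner infers type exactly: elaborate interior → high-quality (pays 36), plain interior → low-quality (pays 19).
High-quality: elaborate interior gives 36 − 10 = 26; plain interior gives 19 − 0 = 19. No deviation. ✓
Low-quality: plain interior gives 19 − 0 = 19; elaborate interior gives 36 − 12 = 24. Would deviate. ✗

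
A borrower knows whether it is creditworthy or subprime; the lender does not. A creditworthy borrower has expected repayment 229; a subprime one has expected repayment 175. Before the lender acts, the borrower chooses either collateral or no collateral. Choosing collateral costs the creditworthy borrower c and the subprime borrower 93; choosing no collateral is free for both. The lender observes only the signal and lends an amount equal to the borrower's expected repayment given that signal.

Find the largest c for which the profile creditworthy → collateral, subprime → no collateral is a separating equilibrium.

Under separation: collateral → creditworthy (pays 229); no collateral → subprime (pays 175).
Subprime: 175 − 0 = 175 ≥ 229 − 93 = 136. Holds regardless of c. ✓
Creditworthy: 229 − c ≥ 175 − 0, so c ≤ 229 − 175 = 54.

54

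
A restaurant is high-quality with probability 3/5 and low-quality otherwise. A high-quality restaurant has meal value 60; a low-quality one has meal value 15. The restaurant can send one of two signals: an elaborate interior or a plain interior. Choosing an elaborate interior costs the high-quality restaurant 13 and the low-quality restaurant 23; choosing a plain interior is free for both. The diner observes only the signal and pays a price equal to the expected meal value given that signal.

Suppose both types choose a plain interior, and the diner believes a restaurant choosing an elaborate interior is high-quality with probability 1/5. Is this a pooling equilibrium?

At the pooled signal (plain interior) the diner holds the prior 3/5 and pays 3/5·60 + 2/5·15 = 42. Off-path (elaborate interior) belief 1/5 gives 1/5·60 + 4/5·15 = 24.
High-quality: plain interior gives 42 − 0 = 42; elaborate interior gives 24 − 13 = 11. Stays. ✓
Low-quality: plain interior gives 42 − 0 = 42; elaborate interior gives 24 − 23 = 1. Stays. ✓

Yes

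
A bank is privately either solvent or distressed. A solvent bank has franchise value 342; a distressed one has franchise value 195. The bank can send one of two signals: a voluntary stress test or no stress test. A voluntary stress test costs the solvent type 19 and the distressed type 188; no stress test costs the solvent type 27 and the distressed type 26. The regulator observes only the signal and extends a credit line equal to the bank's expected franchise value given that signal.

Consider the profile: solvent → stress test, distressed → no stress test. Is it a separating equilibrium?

Yes

Under separation the regulator infers type exactly: stress test → solvent (pays 342), no stress test → distressed (pays 195).
Solvent: stress test gives 342 − 19 = 323; no stress test gives 195 − 27 = 168. No deviation. ✓
Distressed: no stress test gives 195 − 26 = 169; stress test gives 342 − 188 = 154. No deviation. ✓
Both incentive constraints hold.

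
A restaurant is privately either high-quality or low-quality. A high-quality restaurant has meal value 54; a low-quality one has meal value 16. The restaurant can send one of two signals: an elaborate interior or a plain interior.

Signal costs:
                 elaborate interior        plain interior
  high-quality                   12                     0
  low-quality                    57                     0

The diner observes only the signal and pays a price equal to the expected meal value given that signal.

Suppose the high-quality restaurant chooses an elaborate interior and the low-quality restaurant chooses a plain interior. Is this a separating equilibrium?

If types separate, elaborate interior earns payment 54 and plain interior earns 16.
High-quality: elaborate interior gives 54 − 12 = 42; plain interior gives 16 − 0 = 16. No deviation. ✓
Low-quality: plain interior gives 16 − 0 = 16; elaborate interior gives 54 − 57 = -3. No deviation. ✓
Neither type gains from mimicking the other.

Yes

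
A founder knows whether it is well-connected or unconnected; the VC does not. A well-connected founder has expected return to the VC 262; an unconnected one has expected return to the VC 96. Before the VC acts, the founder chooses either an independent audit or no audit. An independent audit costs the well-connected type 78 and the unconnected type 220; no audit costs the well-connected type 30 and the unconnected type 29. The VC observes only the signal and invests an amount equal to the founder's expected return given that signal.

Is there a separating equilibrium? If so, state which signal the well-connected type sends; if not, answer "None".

Try well-connected → audit, unconnected → no audit:
  If types separate, audit earns payment 262 and no audit earns 96.
  Well-connected: audit gives 262 − 78 = 184; no audit gives 96 − 30 = 66. No deviation. ✓
  Unconnected: no audit gives 96 − 29 = 67; audit gives 262 − 220 = 42. No deviation. ✓
Both hold — the well-connected type sends audit.

audit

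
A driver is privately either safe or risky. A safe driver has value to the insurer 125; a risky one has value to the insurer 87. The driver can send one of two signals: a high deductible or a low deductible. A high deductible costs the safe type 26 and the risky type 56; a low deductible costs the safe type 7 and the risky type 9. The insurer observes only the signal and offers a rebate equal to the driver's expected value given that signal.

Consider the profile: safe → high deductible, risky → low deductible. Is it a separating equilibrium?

Under separation the insurer infers type exactly: high deductible → safe (pays 125), low deductible → risky (pays 87).
Safe: high deductible gives 125 − 26 = 99; low deductible gives 87 − 7 = 80. No deviation. ✓
Risky: low deductible gives 87 − 9 = 78; high deductible gives 125 − 56 = 69. No deviation. ✓
Neither type gains from mimicking the other.

Yes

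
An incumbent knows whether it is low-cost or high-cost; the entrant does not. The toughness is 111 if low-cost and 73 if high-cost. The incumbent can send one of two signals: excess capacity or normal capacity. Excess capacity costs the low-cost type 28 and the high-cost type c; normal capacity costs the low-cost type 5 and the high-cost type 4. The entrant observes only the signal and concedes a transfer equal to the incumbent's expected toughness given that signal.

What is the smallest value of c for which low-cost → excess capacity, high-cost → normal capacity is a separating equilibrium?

42

Under separation: excess capacity → low-cost (pays 111); normal capacity → high-cost (pays 73).
Low-cost: 111 − 28 = 83 ≥ 73 − 5 = 68. Holds regardless of c. ✓
High-cost: 73 − 4 ≥ 111 − c, so c ≥ 111 − 69 = 42.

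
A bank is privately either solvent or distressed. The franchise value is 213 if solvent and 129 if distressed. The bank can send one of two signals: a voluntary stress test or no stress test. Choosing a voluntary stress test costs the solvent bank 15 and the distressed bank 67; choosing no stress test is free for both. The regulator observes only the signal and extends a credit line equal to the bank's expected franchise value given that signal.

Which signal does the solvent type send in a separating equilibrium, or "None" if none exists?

None

Try solvent → stress test, distressed → no stress test:
  If types separate, stress test earns payment 213 and no stress test earns 129.
  Solvent: stress test gives 213 − 15 = 198; no stress test gives 129 − 0 = 129. No deviation. ✓
  Distressed: no stress test gives 129 − 0 = 129; stress test gives 213 − 67 = 146. Would deviate. ✗
Try solvent → no stress test, distressed → stress test:
  If types separate, no stress test earns payment 213 and stress test earns 129.
  Solvent: no stress test gives 213 − 0 = 213; stress test gives 129 − 15 = 114. No deviation. ✓
  Distressed: stress test gives 129 − 67 = 62; no stress test gives 213 − 0 = 213. Would deviate. ✗
Neither assignment is incentive-compatible.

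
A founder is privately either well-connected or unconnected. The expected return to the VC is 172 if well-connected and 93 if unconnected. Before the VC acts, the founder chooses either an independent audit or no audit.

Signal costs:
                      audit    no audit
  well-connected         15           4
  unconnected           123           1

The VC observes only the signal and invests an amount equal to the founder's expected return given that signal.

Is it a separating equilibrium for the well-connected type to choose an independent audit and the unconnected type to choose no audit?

If types separate, audit earns payment 172 and no audit earns 93.
Well-connected: audit gives 172 − 15 = 157; no audit gives 93 − 4 = 89. No deviation. ✓
Unconnected: no audit gives 93 − 1 = 92; audit gives 172 − 123 = 49. No deviation. ✓
Both incentive constraints hold.

Yes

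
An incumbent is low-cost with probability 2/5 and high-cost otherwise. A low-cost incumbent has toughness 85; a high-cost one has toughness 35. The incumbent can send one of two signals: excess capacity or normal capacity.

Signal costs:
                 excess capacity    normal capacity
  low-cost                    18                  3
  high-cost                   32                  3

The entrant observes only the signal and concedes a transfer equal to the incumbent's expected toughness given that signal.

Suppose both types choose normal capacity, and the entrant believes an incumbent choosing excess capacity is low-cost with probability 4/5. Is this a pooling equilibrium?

No

At the pooled signal (normal capacity) the entrant holds the prior 2/5 and pays 2/5·85 + 3/5·35 = 55. Off-path (excess capacity) belief 4/5 gives 4/5·85 + 1/5·35 = 75.
Low-cost: normal capacity gives 55 − 3 = 52; excess capacity gives 75 − 18 = 57. Deviates. ✗
High-cost: normal capacity gives 55 − 3 = 52; excess capacity gives 75 − 32 = 43. Stays. ✓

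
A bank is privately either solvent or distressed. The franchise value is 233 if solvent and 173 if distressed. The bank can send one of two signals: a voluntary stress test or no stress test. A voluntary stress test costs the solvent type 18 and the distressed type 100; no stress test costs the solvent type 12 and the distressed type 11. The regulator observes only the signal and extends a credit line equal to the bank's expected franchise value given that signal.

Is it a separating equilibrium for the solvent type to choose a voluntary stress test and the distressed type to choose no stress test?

Yes

Under separation the regulator infers type exactly: stress test → solvent (pays 233), no stress test → distressed (pays 173).
Solvent: stress test gives 233 − 18 = 215; no stress test gives 173 − 12 = 161. No deviation. ✓
Distressed: no stress test gives 173 − 11 = 162; stress test gives 233 − 100 = 133. No deviation. ✓
Neither type gains from mimicking the other.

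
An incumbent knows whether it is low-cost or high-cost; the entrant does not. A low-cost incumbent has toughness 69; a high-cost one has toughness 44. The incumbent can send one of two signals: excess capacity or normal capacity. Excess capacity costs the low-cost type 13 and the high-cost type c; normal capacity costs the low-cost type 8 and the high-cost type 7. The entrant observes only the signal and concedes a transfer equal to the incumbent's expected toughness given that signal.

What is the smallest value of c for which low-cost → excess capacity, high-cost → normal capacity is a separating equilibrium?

Under separation: excess capacity → low-cost (pays 69); normal capacity → high-cost (pays 44).
Low-cost: 69 − 13 = 56 ≥ 44 − 8 = 36. Holds regardless of c. ✓
High-cost: 44 − 7 ≥ 69 − c, so c ≥ 69 − 37 = 32.

32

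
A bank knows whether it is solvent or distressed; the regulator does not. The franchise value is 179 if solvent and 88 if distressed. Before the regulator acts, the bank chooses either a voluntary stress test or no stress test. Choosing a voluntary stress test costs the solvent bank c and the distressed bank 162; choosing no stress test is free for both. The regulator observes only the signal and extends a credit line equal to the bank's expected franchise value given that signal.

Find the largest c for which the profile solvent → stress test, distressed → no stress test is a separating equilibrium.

Under separation: stress test → solvent (pays 179); no stress test → distressed (pays 88).
Distressed: 88 − 0 = 88 ≥ 179 − 162 = 17. Holds regardless of c. ✓
Solvent: 179 − c ≥ 88 − 0, so c ≤ 179 − 88 = 91.

91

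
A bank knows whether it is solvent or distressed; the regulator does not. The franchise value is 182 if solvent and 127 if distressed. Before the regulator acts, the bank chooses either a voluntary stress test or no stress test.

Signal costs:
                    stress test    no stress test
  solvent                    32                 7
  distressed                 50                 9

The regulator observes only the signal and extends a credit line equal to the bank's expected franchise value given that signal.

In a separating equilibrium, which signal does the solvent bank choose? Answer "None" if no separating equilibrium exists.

Try solvent → stress test, distressed → no stress test:
  Under separation the regulator infers type exactly: stress test → solvent (pays 182), no stress test → distressed (pays 127).
  Solvent: stress test gives 182 − 32 = 150; no stress test gives 127 − 7 = 120. No deviation. ✓
  Distressed: no stress test gives 127 − 9 = 118; stress test gives 182 − 50 = 132. Would deviate. ✗
Try solvent → no stress test, distressed → stress test:
  Under separation the regulator infers type exactly: no stress test → solvent (pays 182), stress test → distressed (pays 127).
  Solvent: no stress test gives 182 − 7 = 175; stress test gives 127 − 32 = 95. No deviation. ✓
  Distressed: stress test gives 127 − 50 = 77; no stress test gives 182 − 9 = 173. Would deviate. ✗
Neither assignment is incentive-compatible.

None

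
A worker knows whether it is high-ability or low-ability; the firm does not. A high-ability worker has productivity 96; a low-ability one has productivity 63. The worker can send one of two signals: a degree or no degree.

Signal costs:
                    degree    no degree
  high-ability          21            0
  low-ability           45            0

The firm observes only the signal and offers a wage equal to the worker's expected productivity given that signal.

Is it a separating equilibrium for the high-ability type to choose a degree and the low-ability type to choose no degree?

Yes

If types separate, degree earns payment 96 and no degree earns 63.
High-ability: degree gives 96 − 21 = 75; no degree gives 63 − 0 = 63. No deviation. ✓
Low-ability: no degree gives 63 − 0 = 63; degree gives 96 − 45 = 51. No deviation. ✓
Neither type gains from mimicking the other.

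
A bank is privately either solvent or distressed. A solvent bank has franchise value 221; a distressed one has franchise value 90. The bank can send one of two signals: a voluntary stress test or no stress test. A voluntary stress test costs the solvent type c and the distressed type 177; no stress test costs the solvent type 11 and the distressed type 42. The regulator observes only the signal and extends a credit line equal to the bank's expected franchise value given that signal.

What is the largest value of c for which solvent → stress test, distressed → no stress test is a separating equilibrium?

Under separation: stress test → solvent (pays 221); no stress test → distressed (pays 90).
Distressed: 90 − 42 = 48 ≥ 221 − 177 = 44. Holds regardless of c. ✓
Solvent: 221 − c ≥ 90 − 11, so c ≤ 221 − 79 = 142.

142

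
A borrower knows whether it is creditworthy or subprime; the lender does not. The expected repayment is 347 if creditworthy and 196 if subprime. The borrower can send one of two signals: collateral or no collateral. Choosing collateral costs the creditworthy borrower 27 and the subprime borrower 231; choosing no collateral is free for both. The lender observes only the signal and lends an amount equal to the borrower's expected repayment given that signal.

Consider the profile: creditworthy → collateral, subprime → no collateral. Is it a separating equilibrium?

If types separate, collateral earns payment 347 and no collateral earns 196.
Creditworthy: collateral gives 347 − 27 = 320; no collateral gives 196 − 0 = 196. No deviation. ✓
Subprime: no collateral gives 196 − 0 = 196; collateral gives 347 − 231 = 116. No deviation. ✓
Both incentive constraints hold.

Yes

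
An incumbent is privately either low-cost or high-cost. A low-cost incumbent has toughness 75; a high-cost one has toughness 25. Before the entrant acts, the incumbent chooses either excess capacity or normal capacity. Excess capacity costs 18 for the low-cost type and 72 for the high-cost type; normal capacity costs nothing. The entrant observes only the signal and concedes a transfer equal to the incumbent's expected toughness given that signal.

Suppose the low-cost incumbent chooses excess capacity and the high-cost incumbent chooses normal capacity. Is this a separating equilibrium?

Yes

Under separation the entrant infers type exactly: excess capacity → low-cost (pays 75), normal capacity → high-cost (pays 25).
Low-cost: excess capacity gives 75 − 18 = 57; normal capacity gives 25 − 0 = 25. No deviation. ✓
High-cost: normal capacity gives 25 − 0 = 25; excess capacity gives 75 − 72 = 3. No deviation. ✓
Neither type gains from mimicking the other.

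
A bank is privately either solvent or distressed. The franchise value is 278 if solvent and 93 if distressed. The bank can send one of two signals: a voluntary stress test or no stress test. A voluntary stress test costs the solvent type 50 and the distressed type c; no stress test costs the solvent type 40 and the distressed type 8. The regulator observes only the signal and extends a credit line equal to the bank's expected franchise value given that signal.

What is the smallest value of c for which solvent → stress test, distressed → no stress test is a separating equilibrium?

Under separation: stress test → solvent (pays 278); no stress test → distressed (pays 93).
Solvent: 278 − 50 = 228 ≥ 93 − 40 = 53. Holds regardless of c. ✓
Distressed: 93 − 8 ≥ 278 − c, so c ≥ 278 − 85 = 193.

193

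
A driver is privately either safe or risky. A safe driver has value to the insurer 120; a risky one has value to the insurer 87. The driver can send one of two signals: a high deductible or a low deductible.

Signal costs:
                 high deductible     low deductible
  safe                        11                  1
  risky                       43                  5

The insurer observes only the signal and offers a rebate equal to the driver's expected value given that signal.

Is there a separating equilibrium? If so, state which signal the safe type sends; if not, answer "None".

high deductible

Try safe → high deductible, risky → low deductible:
  Under separation the insurer infers type exactly: high deductible → safe (pays 120), low deductible → risky (pays 87).
  Safe: high deductible gives 120 − 11 = 109; low deductible gives 87 − 1 = 86. No deviation. ✓
  Risky: low deductible gives 87 − 5 = 82; high deductible gives 120 − 43 = 77. No deviation. ✓
Both hold — the safe type sends high deductible.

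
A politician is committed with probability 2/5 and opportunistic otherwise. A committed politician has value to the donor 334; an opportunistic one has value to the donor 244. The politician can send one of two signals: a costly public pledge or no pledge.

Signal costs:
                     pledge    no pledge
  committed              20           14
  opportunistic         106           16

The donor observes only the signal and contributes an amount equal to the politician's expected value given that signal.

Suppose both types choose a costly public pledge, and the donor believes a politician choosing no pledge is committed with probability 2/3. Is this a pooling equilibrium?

At the pooled signal (pledge) the donor holds the prior 2/5 and pays 2/5·334 + 3/5·244 = 280. Off-path (no pledge) belief 2/3 gives 2/3·334 + 1/3·244 = 304.
Committed: pledge gives 280 − 20 = 260; no pledge gives 304 − 14 = 290. Deviates. ✗
Opportunistic: pledge gives 280 − 106 = 174; no pledge gives 304 − 16 = 288. Deviates. ✗

No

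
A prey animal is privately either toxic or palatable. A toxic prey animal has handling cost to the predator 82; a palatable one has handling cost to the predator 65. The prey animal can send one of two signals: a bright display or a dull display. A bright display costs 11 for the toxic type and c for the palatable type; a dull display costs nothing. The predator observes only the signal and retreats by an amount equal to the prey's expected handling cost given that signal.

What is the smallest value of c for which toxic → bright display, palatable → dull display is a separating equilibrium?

17

Under separation: bright display → toxic (pays 82); dull display → palatable (pays 65).
Toxic: 82 − 11 = 71 ≥ 65 − 0 = 65. Holds regardless of c. ✓
Palatable: 65 − 0 ≥ 82 − c, so c ≥ 82 − 65 = 17.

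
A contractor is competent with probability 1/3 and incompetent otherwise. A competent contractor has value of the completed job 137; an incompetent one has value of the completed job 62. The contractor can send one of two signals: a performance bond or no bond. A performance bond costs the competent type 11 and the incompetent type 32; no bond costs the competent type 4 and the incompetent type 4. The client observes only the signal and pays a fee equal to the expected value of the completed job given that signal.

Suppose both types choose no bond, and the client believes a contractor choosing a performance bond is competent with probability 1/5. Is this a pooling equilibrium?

On the equilibrium path (no bond) the client holds the prior 1/3 and pays 1/3·137 + 2/3·62 = 87. Off-path (bond) belief 1/5 gives 1/5·137 + 4/5·62 = 77.
Competent: no bond gives 87 − 4 = 83; bond gives 77 − 11 = 66. Stays. ✓
Incompetent: no bond gives 87 − 4 = 83; bond gives 77 − 32 = 45. Stays. ✓
Beliefs are Bayes-consistent on-path and both types best-respond.

Yes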